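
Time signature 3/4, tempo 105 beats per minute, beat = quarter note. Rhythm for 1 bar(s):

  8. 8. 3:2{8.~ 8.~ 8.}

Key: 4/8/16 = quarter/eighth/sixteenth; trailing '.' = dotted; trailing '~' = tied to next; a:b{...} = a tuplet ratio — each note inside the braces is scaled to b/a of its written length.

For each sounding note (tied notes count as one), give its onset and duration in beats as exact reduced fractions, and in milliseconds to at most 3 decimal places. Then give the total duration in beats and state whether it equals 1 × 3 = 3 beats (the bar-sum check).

1) 0.0ms=0b +428.571ms=3/4b
2) 428.571ms=3/4b +428.571ms=3/4b
3) 857.143ms=3/2b +857.143ms=3/2b
Σ=3b of 3 (105bpm 3/4) — PASS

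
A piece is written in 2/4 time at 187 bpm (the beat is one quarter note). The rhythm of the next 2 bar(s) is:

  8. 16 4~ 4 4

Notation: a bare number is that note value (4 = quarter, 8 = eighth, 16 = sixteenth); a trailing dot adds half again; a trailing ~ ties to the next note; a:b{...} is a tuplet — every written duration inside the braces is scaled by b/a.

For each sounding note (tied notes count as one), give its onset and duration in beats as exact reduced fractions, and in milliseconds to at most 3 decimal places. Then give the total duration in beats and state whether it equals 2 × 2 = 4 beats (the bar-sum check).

1) 0.0ms=0b +240.642ms=3/4b
2) 240.642ms=3/4b +80.214ms=1/4b
3) 320.856ms=1b +641.711ms=2b
4) 962.567ms=3b +320.856ms=1b
Σ=4b of 4 (187bpm 2/4) — PASS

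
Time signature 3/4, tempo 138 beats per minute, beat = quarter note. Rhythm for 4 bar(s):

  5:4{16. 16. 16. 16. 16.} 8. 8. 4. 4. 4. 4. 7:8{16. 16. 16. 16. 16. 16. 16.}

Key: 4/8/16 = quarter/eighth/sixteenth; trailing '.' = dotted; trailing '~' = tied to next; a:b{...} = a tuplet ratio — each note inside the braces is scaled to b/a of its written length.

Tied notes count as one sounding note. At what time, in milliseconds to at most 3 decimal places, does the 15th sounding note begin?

1. 0.0ms @ 0 + 130.435ms (3/10)
2. 130.435ms @ 3/10 + 130.435ms (3/10)
3. 260.87ms @ 3/5 + 130.435ms (3/10)
4. 391.304ms @ 9/10 + 130.435ms (3/10)
5. 521.739ms @ 6/5 + 130.435ms (3/10)
6. 652.174ms @ 3/2 + 326.087ms (3/4)
7. 978.261ms @ 9/4 + 326.087ms (3/4)
8. 1304.348ms @ 3 + 652.174ms (3/2)
9. 1956.522ms @ 9/2 + 652.174ms (3/2)
10. 2608.696ms @ 6 + 652.174ms (3/2)
11. 3260.87ms @ 15/2 + 652.174ms (3/2)
12. 3913.043ms @ 9 + 186.335ms (3/7)
13. 4099.379ms @ 66/7 + 186.335ms (3/7)
14. 4285.714ms @ 69/7 + 186.335ms (3/7)
15. 4472.05ms @ 72/7 + 186.335ms (3/7)
16. 4658.385ms @ 75/7 + 186.335ms (3/7)
17. 4844.72ms @ 78/7 + 186.335ms (3/7)
18. 5031.056ms @ 81/7 + 186.335ms (3/7)

note 15 onset = 72/7b = 4472.05ms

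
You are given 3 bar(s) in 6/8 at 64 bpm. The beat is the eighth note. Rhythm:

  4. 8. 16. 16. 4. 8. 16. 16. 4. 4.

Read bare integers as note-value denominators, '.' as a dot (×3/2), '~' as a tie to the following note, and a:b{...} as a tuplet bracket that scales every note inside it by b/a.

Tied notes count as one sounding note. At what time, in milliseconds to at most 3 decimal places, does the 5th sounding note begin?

1. 0.0ms @ 0 + 2812.5ms (3)
2. 2812.5ms @ 3 + 1406.25ms (3/2)
3. 4218.75ms @ 9/2 + 703.125ms (3/4)
4. 4921.875ms @ 21/4 + 703.125ms (3/4)
5. 5625.0ms @ 6 + 2812.5ms (3)
6. 8437.5ms @ 9 + 1406.25ms (3/2)
7. 9843.75ms @ 21/2 + 703.125ms (3/4)
8. 10546.875ms @ 45/4 + 703.125ms (3/4)
9. 11250.0ms @ 12 + 2812.5ms (3)
10. 14062.5ms @ 15 + 2812.5ms (3)

note 5 onset = 6b = 5625.0ms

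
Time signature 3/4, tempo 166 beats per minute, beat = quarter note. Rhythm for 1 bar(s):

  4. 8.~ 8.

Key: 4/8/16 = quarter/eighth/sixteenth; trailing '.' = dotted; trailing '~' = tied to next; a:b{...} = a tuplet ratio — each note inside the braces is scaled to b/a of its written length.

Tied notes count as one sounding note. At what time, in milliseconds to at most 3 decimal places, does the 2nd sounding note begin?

1. 0.0ms @ 0 + 542.169ms (3/2)
2. 542.169ms @ 3/2 + 542.169ms (3/2)

note 2 onset = 3/2b = 542.169ms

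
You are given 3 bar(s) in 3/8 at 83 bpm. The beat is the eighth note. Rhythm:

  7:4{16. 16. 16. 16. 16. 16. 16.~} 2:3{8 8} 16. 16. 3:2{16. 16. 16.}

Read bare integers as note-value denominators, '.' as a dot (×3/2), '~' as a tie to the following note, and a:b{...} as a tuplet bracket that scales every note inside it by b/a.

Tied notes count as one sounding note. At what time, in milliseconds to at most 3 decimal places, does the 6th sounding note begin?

1. 0.0ms @ 0 + 309.811ms (3/7)
2. 309.811ms @ 3/7 + 309.811ms (3/7)
3. 619.621ms @ 6/7 + 309.811ms (3/7)
4. 929.432ms @ 9/7 + 309.811ms (3/7)
5. 1239.243ms @ 12/7 + 309.811ms (3/7)
6. 1549.053ms @ 15/7 + 309.811ms (3/7)
7. 1858.864ms @ 18/7 + 1394.148ms (27/14)
8. 3253.012ms @ 9/2 + 1084.337ms (3/2)
9. 4337.349ms @ 6 + 542.169ms (3/4)
10. 4879.518ms @ 27/4 + 542.169ms (3/4)
11. 5421.687ms @ 15/2 + 361.446ms (1/2)
12. 5783.133ms @ 8 + 361.446ms (1/2)
13. 6144.578ms @ 17/2 + 361.446ms (1/2)

note 6 onset = 15/7b = 1549.053ms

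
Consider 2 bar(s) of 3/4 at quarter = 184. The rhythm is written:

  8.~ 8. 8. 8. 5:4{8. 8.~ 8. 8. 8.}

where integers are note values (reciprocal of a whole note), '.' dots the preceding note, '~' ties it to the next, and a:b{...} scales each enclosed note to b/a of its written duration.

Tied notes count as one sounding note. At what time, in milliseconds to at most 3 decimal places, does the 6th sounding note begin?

1. 0.0ms @ 0 + 489.13ms (3/2)
2. 489.13ms @ 3/2 + 244.565ms (3/4)
3. 733.696ms @ 9/4 + 244.565ms (3/4)
4. 978.261ms @ 3 + 195.652ms (3/5)
5. 1173.913ms @ 18/5 + 391.304ms (6/5)
6. 1565.217ms @ 24/5 + 195.652ms (3/5)
7. 1760.87ms @ 27/5 + 195.652ms (3/5)

note 6 onset = 24/5b = 1565.217ms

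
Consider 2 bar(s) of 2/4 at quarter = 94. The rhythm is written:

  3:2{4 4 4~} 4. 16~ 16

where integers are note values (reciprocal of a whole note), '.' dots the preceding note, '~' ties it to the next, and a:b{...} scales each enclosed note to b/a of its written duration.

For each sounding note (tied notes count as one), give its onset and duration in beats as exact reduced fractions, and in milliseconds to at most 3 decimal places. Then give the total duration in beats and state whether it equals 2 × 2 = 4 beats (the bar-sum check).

1) 0.0ms=0b +425.532ms=2/3b
2) 425.532ms=2/3b +425.532ms=2/3b
3) 851.064ms=4/3b +1382.979ms=13/6b
4) 2234.043ms=7/2b +319.149ms=1/2b
Σ=4b of 4 (94bpm 2/4) — PASS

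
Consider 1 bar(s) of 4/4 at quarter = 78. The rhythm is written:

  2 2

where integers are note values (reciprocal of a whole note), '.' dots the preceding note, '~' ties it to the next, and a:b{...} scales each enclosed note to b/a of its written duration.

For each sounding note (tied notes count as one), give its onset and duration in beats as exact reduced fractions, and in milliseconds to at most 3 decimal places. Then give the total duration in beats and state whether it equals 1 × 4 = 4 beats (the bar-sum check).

1) 0.0ms=0b +1538.462ms=2b
2) 1538.462ms=2b +1538.462ms=2b
Σ=4b of 4 (78bpm 4/4) — PASS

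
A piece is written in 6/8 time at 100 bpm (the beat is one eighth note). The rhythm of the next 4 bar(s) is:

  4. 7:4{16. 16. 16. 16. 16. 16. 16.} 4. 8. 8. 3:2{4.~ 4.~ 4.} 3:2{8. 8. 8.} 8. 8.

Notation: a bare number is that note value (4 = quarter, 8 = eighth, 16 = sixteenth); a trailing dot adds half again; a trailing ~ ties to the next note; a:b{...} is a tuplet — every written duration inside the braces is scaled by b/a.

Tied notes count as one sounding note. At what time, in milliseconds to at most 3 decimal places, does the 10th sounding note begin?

1. 0.0ms @ 0 + 1800.0ms (3)
2. 1800.0ms @ 3 + 257.143ms (3/7)
3. 2057.143ms @ 24/7 + 257.143ms (3/7)
4. 2314.286ms @ 27/7 + 257.143ms (3/7)
5. 2571.429ms @ 30/7 + 257.143ms (3/7)
6. 2828.571ms @ 33/7 + 257.143ms (3/7)
7. 3085.714ms @ 36/7 + 257.143ms (3/7)
8. 3342.857ms @ 39/7 + 257.143ms (3/7)
9. 3600.0ms @ 6 + 1800.0ms (3)
10. 5400.0ms @ 9 + 900.0ms (3/2)
11. 6300.0ms @ 21/2 + 900.0ms (3/2)
12. 7200.0ms @ 12 + 3600.0ms (6)
13. 10800.0ms @ 18 + 600.0ms (1)
14. 11400.0ms @ 19 + 600.0ms (1)
15. 12000.0ms @ 20 + 600.0ms (1)
16. 12600.0ms @ 21 + 900.0ms (3/2)
17. 13500.0ms @ 45/2 + 900.0ms (3/2)

note 10 onset = 9b = 5400.0ms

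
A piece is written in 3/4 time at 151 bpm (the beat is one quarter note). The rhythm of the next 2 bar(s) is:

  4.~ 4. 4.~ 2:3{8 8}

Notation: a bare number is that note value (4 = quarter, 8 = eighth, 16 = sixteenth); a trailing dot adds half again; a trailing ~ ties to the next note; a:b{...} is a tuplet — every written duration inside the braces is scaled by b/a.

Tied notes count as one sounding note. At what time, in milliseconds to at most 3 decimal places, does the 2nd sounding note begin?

note 2 onset = 3b = 1192.053ms

1. 0.0ms @ 0 + 1192.053ms (3)
2. 1192.053ms @ 3 + 894.04ms (9/4)
3. 2086.093ms @ 21/4 + 298.013ms (3/4)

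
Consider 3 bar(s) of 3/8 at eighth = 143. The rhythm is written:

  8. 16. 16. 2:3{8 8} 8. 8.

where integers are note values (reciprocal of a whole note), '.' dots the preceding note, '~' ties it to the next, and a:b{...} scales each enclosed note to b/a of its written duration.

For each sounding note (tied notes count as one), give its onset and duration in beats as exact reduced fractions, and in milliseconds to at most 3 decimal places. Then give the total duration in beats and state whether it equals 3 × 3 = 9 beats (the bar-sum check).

1) 0.0ms=0b +629.371ms=3/2b
2) 629.371ms=3/2b +314.685ms=3/4b
3) 944.056ms=9/4b +314.685ms=3/4b
4) 1258.741ms=3b +629.371ms=3/2b
5) 1888.112ms=9/2b +629.371ms=3/2b
6) 2517.483ms=6b +629.371ms=3/2b
7) 3146.853ms=15/2b +629.371ms=3/2b
Σ=9b of 9 (143bpm 3/8) — PASS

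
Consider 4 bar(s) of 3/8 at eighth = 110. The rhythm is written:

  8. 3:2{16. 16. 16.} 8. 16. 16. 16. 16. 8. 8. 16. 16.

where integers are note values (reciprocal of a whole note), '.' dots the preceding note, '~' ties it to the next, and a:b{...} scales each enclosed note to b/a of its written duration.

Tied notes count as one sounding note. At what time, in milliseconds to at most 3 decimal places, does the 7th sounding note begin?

note 7 onset = 21/4b = 2863.636ms

1. 0.0ms @ 0 + 818.182ms (3/2)
2. 818.182ms @ 3/2 + 272.727ms (1/2)
3. 1090.909ms @ 2 + 272.727ms (1/2)
4. 1363.636ms @ 5/2 + 272.727ms (1/2)
5. 1636.364ms @ 3 + 818.182ms (3/2)
6. 2454.545ms @ 9/2 + 409.091ms (3/4)
7. 2863.636ms @ 21/4 + 409.091ms (3/4)
8. 3272.727ms @ 6 + 409.091ms (3/4)
9. 3681.818ms @ 27/4 + 409.091ms (3/4)
10. 4090.909ms @ 15/2 + 818.182ms (3/2)
11. 4909.091ms @ 9 + 818.182ms (3/2)
12. 5727.273ms @ 21/2 + 409.091ms (3/4)
13. 6136.364ms @ 45/4 + 409.091ms (3/4)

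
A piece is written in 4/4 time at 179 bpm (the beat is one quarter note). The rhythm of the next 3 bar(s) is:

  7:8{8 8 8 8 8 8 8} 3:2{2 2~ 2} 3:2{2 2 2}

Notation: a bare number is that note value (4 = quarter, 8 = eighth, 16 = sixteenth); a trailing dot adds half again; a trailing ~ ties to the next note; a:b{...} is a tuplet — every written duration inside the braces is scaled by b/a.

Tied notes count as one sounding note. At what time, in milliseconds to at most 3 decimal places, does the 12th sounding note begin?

note 12 onset = 32/3b = 3575.419ms

1. 0.0ms @ 0 + 191.54ms (4/7)
2. 191.54ms @ 4/7 + 191.54ms (4/7)
3. 383.081ms @ 8/7 + 191.54ms (4/7)
4. 574.621ms @ 12/7 + 191.54ms (4/7)
5. 766.161ms @ 16/7 + 191.54ms (4/7)
6. 957.702ms @ 20/7 + 191.54ms (4/7)
7. 1149.242ms @ 24/7 + 191.54ms (4/7)
8. 1340.782ms @ 4 + 446.927ms (4/3)
9. 1787.709ms @ 16/3 + 893.855ms (8/3)
10. 2681.564ms @ 8 + 446.927ms (4/3)
11. 3128.492ms @ 28/3 + 446.927ms (4/3)
12. 3575.419ms @ 32/3 + 446.927ms (4/3)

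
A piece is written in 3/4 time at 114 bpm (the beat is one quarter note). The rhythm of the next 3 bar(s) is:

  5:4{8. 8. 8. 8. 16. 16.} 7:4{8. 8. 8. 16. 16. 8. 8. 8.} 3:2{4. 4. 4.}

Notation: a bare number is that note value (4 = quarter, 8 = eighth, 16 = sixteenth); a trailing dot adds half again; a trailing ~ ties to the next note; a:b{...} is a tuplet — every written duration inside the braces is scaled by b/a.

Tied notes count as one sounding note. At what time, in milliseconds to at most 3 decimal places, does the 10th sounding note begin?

note 10 onset = 30/7b = 2255.639ms

1. 0.0ms @ 0 + 315.789ms (3/5)
2. 315.789ms @ 3/5 + 315.789ms (3/5)
3. 631.579ms @ 6/5 + 315.789ms (3/5)
4. 947.368ms @ 9/5 + 315.789ms (3/5)
5. 1263.158ms @ 12/5 + 157.895ms (3/10)
6. 1421.053ms @ 27/10 + 157.895ms (3/10)
7. 1578.947ms @ 3 + 225.564ms (3/7)
8. 1804.511ms @ 24/7 + 225.564ms (3/7)
9. 2030.075ms @ 27/7 + 225.564ms (3/7)
10. 2255.639ms @ 30/7 + 112.782ms (3/14)
11. 2368.421ms @ 9/2 + 112.782ms (3/14)
12. 2481.203ms @ 33/7 + 225.564ms (3/7)
13. 2706.767ms @ 36/7 + 225.564ms (3/7)
14. 2932.331ms @ 39/7 + 225.564ms (3/7)
15. 3157.895ms @ 6 + 526.316ms (1)
16. 3684.211ms @ 7 + 526.316ms (1)
17. 4210.526ms @ 8 + 526.316ms (1)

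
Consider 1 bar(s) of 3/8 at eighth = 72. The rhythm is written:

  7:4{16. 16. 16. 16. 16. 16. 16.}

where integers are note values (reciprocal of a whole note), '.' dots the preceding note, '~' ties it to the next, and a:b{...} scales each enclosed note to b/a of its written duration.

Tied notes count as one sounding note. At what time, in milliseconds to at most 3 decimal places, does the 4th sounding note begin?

note 4 onset = 9/7b = 1071.429ms

1. 0.0ms @ 0 + 357.143ms (3/7)
2. 357.143ms @ 3/7 + 357.143ms (3/7)
3. 714.286ms @ 6/7 + 357.143ms (3/7)
4. 1071.429ms @ 9/7 + 357.143ms (3/7)
5. 1428.571ms @ 12/7 + 357.143ms (3/7)
6. 1785.714ms @ 15/7 + 357.143ms (3/7)
7. 2142.857ms @ 18/7 + 357.143ms (3/7)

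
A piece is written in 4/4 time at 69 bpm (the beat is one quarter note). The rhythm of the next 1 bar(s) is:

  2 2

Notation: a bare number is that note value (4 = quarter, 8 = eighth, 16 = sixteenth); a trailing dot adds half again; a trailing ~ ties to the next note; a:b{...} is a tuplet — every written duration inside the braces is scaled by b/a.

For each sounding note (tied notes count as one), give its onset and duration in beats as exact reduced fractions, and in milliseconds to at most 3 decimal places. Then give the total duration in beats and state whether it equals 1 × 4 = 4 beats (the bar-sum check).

1) 0.0ms=0b +1739.13ms=2b
2) 1739.13ms=2b +1739.13ms=2b
Σ=4b of 4 (69bpm 4/4) — PASS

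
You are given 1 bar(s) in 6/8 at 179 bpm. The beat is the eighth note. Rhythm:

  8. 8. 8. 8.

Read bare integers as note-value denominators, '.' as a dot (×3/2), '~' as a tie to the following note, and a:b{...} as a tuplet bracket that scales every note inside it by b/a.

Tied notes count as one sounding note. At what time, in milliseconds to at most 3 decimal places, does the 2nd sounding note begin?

note 2 onset = 3/2b = 502.793ms

1. 0.0ms @ 0 + 502.793ms (3/2)
2. 502.793ms @ 3/2 + 502.793ms (3/2)
3. 1005.587ms @ 3 + 502.793ms (3/2)
4. 1508.38ms @ 9/2 + 502.793ms (3/2)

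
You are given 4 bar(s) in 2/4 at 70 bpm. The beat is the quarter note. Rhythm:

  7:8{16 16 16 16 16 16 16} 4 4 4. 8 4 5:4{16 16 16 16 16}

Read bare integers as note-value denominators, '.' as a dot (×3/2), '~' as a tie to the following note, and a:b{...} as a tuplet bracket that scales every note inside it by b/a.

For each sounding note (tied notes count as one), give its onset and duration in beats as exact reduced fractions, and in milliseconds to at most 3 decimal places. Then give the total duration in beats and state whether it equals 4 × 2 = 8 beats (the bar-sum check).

1) 0.0ms=0b +244.898ms=2/7b
2) 244.898ms=2/7b +244.898ms=2/7b
3) 489.796ms=4/7b +244.898ms=2/7b
4) 734.694ms=6/7b +244.898ms=2/7b
5) 979.592ms=8/7b +244.898ms=2/7b
6) 1224.49ms=10/7b +244.898ms=2/7b
7) 1469.388ms=12/7b +244.898ms=2/7b
8) 1714.286ms=2b +857.143ms=1b
9) 2571.429ms=3b +857.143ms=1b
10) 3428.571ms=4b +1285.714ms=3/2b
11) 4714.286ms=11/2b +428.571ms=1/2b
12) 5142.857ms=6b +857.143ms=1b
13) 6000.0ms=7b +171.429ms=1/5b
14) 6171.429ms=36/5b +171.429ms=1/5b
15) 6342.857ms=37/5b +171.429ms=1/5b
16) 6514.286ms=38/5b +171.429ms=1/5b
17) 6685.714ms=39/5b +171.429ms=1/5b
Σ=8b of 8 (70bpm 2/4) — PASS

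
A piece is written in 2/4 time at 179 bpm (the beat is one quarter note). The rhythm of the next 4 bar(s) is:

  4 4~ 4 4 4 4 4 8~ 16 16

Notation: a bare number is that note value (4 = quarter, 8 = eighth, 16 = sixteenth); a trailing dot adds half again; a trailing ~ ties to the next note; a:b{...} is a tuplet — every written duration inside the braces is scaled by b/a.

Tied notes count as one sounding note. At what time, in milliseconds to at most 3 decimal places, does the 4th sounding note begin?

1. 0.0ms @ 0 + 335.196ms (1)
2. 335.196ms @ 1 + 670.391ms (2)
3. 1005.587ms @ 3 + 335.196ms (1)
4. 1340.782ms @ 4 + 335.196ms (1)
5. 1675.978ms @ 5 + 335.196ms (1)
6. 2011.173ms @ 6 + 335.196ms (1)
7. 2346.369ms @ 7 + 251.397ms (3/4)
8. 2597.765ms @ 31/4 + 83.799ms (1/4)

note 4 onset = 4b = 1340.782ms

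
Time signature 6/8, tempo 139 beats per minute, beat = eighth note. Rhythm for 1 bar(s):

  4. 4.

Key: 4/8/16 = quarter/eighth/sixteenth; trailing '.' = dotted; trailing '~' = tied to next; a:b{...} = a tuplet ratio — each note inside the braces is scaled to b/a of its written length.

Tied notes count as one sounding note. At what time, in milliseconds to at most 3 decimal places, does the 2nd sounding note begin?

note 2 onset = 3b = 1294.964ms

1. 0.0ms @ 0 + 1294.964ms (3)
2. 1294.964ms @ 3 + 1294.964ms (3)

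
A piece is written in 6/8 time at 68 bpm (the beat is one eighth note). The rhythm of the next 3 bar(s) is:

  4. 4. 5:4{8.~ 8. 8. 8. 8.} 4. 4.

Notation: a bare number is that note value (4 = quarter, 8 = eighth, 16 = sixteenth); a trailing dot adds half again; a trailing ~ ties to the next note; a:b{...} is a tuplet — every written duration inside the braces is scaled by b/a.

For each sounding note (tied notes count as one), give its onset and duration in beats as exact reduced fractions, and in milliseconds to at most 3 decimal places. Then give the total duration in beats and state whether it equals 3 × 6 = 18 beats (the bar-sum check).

1) 0.0ms=0b +2647.059ms=3b
2) 2647.059ms=3b +2647.059ms=3b
3) 5294.118ms=6b +2117.647ms=12/5b
4) 7411.765ms=42/5b +1058.824ms=6/5b
5) 8470.588ms=48/5b +1058.824ms=6/5b
6) 9529.412ms=54/5b +1058.824ms=6/5b
7) 10588.235ms=12b +2647.059ms=3b
8) 13235.294ms=15b +2647.059ms=3b
Σ=18b of 18 (68bpm 6/8) — PASS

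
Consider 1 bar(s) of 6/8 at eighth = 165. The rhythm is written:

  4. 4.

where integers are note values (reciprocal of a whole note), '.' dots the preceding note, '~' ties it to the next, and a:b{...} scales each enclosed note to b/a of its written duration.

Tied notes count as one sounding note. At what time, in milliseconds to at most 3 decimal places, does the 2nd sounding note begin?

note 2 onset = 3b = 1090.909ms

1. 0.0ms @ 0 + 1090.909ms (3)
2. 1090.909ms @ 3 + 1090.909ms (3)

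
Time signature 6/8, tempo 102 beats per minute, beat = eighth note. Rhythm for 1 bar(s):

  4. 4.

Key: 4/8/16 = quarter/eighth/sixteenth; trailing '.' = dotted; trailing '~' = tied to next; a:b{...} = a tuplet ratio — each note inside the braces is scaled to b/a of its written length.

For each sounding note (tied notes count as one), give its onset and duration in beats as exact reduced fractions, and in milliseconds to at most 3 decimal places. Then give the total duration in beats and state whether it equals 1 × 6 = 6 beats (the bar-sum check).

1) 0.0ms=0b +1764.706ms=3b
2) 1764.706ms=3b +1764.706ms=3b
Σ=6b of 6 (102bpm 6/8) — PASS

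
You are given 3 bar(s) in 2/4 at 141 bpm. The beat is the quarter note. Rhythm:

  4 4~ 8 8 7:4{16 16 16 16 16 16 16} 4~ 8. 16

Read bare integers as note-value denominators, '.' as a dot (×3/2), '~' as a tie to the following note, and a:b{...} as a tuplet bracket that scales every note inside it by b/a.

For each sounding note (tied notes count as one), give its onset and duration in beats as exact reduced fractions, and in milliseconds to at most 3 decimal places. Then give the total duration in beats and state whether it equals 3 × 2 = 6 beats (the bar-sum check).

1) 0.0ms=0b +425.532ms=1b
2) 425.532ms=1b +638.298ms=3/2b
3) 1063.83ms=5/2b +212.766ms=1/2b
4) 1276.596ms=3b +60.79ms=1/7b
5) 1337.386ms=22/7b +60.79ms=1/7b
6) 1398.176ms=23/7b +60.79ms=1/7b
7) 1458.967ms=24/7b +60.79ms=1/7b
8) 1519.757ms=25/7b +60.79ms=1/7b
9) 1580.547ms=26/7b +60.79ms=1/7b
10) 1641.337ms=27/7b +60.79ms=1/7b
11) 1702.128ms=4b +744.681ms=7/4b
12) 2446.809ms=23/4b +106.383ms=1/4b
Σ=6b of 6 (141bpm 2/4) — PASS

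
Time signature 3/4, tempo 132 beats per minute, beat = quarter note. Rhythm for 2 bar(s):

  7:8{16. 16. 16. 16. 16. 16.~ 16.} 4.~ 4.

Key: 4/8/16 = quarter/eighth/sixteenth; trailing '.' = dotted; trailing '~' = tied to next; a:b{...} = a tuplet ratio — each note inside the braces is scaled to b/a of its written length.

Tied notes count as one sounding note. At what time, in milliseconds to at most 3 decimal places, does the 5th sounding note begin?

note 5 onset = 12/7b = 779.221ms

1. 0.0ms @ 0 + 194.805ms (3/7)
2. 194.805ms @ 3/7 + 194.805ms (3/7)
3. 389.61ms @ 6/7 + 194.805ms (3/7)
4. 584.416ms @ 9/7 + 194.805ms (3/7)
5. 779.221ms @ 12/7 + 194.805ms (3/7)
6. 974.026ms @ 15/7 + 389.61ms (6/7)
7. 1363.636ms @ 3 + 1363.636ms (3)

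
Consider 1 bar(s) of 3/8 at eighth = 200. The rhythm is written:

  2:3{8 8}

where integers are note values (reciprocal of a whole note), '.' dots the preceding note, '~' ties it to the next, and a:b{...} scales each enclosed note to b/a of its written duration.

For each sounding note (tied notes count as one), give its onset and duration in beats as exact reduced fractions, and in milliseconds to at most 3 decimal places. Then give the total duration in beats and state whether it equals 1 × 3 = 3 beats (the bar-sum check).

1) 0.0ms=0b +450.0ms=3/2b
2) 450.0ms=3/2b +450.0ms=3/2b
Σ=3b of 3 (200bpm 3/8) — PASS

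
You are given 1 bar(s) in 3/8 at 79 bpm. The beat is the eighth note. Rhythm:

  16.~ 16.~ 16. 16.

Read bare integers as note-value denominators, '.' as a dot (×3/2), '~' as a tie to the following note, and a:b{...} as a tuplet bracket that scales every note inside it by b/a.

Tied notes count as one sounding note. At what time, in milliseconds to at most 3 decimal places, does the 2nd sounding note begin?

note 2 onset = 9/4b = 1708.861ms

1. 0.0ms @ 0 + 1708.861ms (9/4)
2. 1708.861ms @ 9/4 + 569.62ms (3/4)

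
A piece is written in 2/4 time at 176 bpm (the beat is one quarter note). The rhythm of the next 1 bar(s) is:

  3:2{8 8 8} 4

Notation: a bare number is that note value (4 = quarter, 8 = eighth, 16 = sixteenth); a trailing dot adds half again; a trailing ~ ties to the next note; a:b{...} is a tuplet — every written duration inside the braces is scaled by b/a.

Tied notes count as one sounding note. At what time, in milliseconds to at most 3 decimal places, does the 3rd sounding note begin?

note 3 onset = 2/3b = 227.273ms

1. 0.0ms @ 0 + 113.636ms (1/3)
2. 113.636ms @ 1/3 + 113.636ms (1/3)
3. 227.273ms @ 2/3 + 113.636ms (1/3)
4. 340.909ms @ 1 + 340.909ms (1)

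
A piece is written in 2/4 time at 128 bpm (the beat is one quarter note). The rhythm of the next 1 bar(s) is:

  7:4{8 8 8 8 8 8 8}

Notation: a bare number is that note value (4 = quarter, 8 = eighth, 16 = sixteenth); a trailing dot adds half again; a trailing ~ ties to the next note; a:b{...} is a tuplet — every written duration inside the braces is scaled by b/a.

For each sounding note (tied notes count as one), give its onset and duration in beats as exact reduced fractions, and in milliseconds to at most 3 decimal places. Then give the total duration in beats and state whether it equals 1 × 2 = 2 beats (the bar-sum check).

1) 0.0ms=0b +133.929ms=2/7b
2) 133.929ms=2/7b +133.929ms=2/7b
3) 267.857ms=4/7b +133.929ms=2/7b
4) 401.786ms=6/7b +133.929ms=2/7b
5) 535.714ms=8/7b +133.929ms=2/7b
6) 669.643ms=10/7b +133.929ms=2/7b
7) 803.571ms=12/7b +133.929ms=2/7b
Σ=2b of 2 (128bpm 2/4) — PASS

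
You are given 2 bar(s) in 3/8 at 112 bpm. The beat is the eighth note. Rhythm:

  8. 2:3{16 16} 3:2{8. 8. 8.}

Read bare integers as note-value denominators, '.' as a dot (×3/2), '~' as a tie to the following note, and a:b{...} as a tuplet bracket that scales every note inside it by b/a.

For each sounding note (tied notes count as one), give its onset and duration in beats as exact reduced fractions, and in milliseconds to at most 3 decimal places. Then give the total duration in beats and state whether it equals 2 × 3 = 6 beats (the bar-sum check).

1) 0.0ms=0b +803.571ms=3/2b
2) 803.571ms=3/2b +401.786ms=3/4b
3) 1205.357ms=9/4b +401.786ms=3/4b
4) 1607.143ms=3b +535.714ms=1b
5) 2142.857ms=4b +535.714ms=1b
6) 2678.571ms=5b +535.714ms=1b
Σ=6b of 6 (112bpm 3/8) — PASS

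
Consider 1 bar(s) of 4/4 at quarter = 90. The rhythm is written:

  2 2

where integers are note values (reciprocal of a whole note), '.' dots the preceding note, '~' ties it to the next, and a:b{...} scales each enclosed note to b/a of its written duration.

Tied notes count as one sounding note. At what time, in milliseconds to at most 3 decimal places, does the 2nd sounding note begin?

note 2 onset = 2b = 1333.333ms

1. 0.0ms @ 0 + 1333.333ms (2)
2. 1333.333ms @ 2 + 1333.333ms (2)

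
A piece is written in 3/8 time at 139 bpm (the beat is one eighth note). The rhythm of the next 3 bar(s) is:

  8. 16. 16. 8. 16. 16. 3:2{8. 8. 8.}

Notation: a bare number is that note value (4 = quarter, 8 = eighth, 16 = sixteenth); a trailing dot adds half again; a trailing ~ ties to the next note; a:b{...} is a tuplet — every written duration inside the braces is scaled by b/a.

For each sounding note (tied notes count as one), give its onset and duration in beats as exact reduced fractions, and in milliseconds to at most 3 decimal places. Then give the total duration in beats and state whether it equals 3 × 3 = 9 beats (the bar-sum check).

1) 0.0ms=0b +647.482ms=3/2b
2) 647.482ms=3/2b +323.741ms=3/4b
3) 971.223ms=9/4b +323.741ms=3/4b
4) 1294.964ms=3b +647.482ms=3/2b
5) 1942.446ms=9/2b +323.741ms=3/4b
6) 2266.187ms=21/4b +323.741ms=3/4b
7) 2589.928ms=6b +431.655ms=1b
8) 3021.583ms=7b +431.655ms=1b
9) 3453.237ms=8b +431.655ms=1b
Σ=9b of 9 (139bpm 3/8) — PASS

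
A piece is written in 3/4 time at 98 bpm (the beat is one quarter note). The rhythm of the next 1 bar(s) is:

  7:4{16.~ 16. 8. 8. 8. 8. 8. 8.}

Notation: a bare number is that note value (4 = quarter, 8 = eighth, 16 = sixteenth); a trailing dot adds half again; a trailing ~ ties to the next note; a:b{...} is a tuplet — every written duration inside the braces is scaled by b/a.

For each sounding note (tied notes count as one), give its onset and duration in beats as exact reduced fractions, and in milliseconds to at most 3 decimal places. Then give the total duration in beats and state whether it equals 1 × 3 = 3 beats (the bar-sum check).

1) 0.0ms=0b +262.391ms=3/7b
2) 262.391ms=3/7b +262.391ms=3/7b
3) 524.781ms=6/7b +262.391ms=3/7b
4) 787.172ms=9/7b +262.391ms=3/7b
5) 1049.563ms=12/7b +262.391ms=3/7b
6) 1311.953ms=15/7b +262.391ms=3/7b
7) 1574.344ms=18/7b +262.391ms=3/7b
Σ=3b of 3 (98bpm 3/4) — PASS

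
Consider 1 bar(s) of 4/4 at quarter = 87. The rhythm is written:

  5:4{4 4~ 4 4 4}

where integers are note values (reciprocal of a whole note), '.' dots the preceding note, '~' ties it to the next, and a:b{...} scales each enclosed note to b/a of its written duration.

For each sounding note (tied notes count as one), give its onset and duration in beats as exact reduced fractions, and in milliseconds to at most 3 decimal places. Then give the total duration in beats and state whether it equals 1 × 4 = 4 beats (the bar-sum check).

1) 0.0ms=0b +551.724ms=4/5b
2) 551.724ms=4/5b +1103.448ms=8/5b
3) 1655.172ms=12/5b +551.724ms=4/5b
4) 2206.897ms=16/5b +551.724ms=4/5b
Σ=4b of 4 (87bpm 4/4) — PASS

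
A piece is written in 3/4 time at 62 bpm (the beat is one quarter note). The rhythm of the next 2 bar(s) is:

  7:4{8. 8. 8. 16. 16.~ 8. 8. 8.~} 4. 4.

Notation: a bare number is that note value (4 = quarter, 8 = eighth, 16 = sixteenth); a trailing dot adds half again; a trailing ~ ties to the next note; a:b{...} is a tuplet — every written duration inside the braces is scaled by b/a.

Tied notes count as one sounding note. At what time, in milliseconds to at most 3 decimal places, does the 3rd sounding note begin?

1. 0.0ms @ 0 + 414.747ms (3/7)
2. 414.747ms @ 3/7 + 414.747ms (3/7)
3. 829.493ms @ 6/7 + 414.747ms (3/7)
4. 1244.24ms @ 9/7 + 207.373ms (3/14)
5. 1451.613ms @ 3/2 + 622.12ms (9/14)
6. 2073.733ms @ 15/7 + 414.747ms (3/7)
7. 2488.479ms @ 18/7 + 1866.359ms (27/14)
8. 4354.839ms @ 9/2 + 1451.613ms (3/2)

note 3 onset = 6/7b = 829.493ms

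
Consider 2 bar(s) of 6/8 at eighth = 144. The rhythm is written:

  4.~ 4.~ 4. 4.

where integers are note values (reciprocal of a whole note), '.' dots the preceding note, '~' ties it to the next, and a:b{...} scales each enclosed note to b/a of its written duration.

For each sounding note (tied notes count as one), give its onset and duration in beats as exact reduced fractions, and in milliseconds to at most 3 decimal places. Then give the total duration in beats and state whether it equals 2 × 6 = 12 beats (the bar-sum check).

1) 0.0ms=0b +3750.0ms=9b
2) 3750.0ms=9b +1250.0ms=3b
Σ=12b of 12 (144bpm 6/8) — PASS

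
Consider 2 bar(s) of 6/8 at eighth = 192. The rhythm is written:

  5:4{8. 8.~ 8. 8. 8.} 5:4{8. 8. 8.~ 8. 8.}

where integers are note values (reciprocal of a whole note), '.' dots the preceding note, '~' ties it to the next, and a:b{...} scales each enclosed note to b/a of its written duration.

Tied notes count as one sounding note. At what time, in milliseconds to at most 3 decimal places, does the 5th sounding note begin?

1. 0.0ms @ 0 + 375.0ms (6/5)
2. 375.0ms @ 6/5 + 750.0ms (12/5)
3. 1125.0ms @ 18/5 + 375.0ms (6/5)
4. 1500.0ms @ 24/5 + 375.0ms (6/5)
5. 1875.0ms @ 6 + 375.0ms (6/5)
6. 2250.0ms @ 36/5 + 375.0ms (6/5)
7. 2625.0ms @ 42/5 + 750.0ms (12/5)
8. 3375.0ms @ 54/5 + 375.0ms (6/5)

note 5 onset = 6b = 1875.0ms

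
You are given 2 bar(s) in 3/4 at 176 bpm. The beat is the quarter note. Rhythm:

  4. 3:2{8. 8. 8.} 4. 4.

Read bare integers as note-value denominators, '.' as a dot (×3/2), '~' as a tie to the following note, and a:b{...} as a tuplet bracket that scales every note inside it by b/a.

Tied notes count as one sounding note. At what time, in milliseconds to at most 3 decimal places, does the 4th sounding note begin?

1. 0.0ms @ 0 + 511.364ms (3/2)
2. 511.364ms @ 3/2 + 170.455ms (1/2)
3. 681.818ms @ 2 + 170.455ms (1/2)
4. 852.273ms @ 5/2 + 170.455ms (1/2)
5. 1022.727ms @ 3 + 511.364ms (3/2)
6. 1534.091ms @ 9/2 + 511.364ms (3/2)

note 4 onset = 5/2b = 852.273ms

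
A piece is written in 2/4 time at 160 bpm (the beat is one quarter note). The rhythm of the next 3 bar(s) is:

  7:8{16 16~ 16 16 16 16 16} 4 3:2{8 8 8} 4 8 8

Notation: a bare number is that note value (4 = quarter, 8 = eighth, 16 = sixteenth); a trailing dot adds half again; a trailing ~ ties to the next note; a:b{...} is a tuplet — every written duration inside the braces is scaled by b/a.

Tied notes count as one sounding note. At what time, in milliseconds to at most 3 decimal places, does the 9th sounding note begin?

1. 0.0ms @ 0 + 107.143ms (2/7)
2. 107.143ms @ 2/7 + 214.286ms (4/7)
3. 321.429ms @ 6/7 + 107.143ms (2/7)
4. 428.571ms @ 8/7 + 107.143ms (2/7)
5. 535.714ms @ 10/7 + 107.143ms (2/7)
6. 642.857ms @ 12/7 + 107.143ms (2/7)
7. 750.0ms @ 2 + 375.0ms (1)
8. 1125.0ms @ 3 + 125.0ms (1/3)
9. 1250.0ms @ 10/3 + 125.0ms (1/3)
10. 1375.0ms @ 11/3 + 125.0ms (1/3)
11. 1500.0ms @ 4 + 375.0ms (1)
12. 1875.0ms @ 5 + 187.5ms (1/2)
13. 2062.5ms @ 11/2 + 187.5ms (1/2)

note 9 onset = 10/3b = 1250.0ms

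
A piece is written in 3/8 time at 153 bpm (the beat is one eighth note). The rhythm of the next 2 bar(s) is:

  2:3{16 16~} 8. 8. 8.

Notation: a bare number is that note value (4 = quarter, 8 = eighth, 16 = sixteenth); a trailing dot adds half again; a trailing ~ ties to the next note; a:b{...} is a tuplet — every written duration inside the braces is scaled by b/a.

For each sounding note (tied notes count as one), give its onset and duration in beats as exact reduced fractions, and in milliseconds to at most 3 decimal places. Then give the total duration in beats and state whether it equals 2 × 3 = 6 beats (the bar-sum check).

1) 0.0ms=0b +294.118ms=3/4b
2) 294.118ms=3/4b +882.353ms=9/4b
3) 1176.471ms=3b +588.235ms=3/2b
4) 1764.706ms=9/2b +588.235ms=3/2b
Σ=6b of 6 (153bpm 3/8) — PASS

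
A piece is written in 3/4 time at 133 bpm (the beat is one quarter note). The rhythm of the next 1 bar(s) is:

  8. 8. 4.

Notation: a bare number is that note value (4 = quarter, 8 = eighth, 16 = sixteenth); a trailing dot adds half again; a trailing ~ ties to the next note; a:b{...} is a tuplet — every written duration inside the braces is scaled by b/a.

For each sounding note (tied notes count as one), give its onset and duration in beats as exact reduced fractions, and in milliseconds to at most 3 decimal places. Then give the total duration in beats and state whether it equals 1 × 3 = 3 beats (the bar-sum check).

1) 0.0ms=0b +338.346ms=3/4b
2) 338.346ms=3/4b +338.346ms=3/4b
3) 676.692ms=3/2b +676.692ms=3/2b
Σ=3b of 3 (133bpm 3/4) — PASS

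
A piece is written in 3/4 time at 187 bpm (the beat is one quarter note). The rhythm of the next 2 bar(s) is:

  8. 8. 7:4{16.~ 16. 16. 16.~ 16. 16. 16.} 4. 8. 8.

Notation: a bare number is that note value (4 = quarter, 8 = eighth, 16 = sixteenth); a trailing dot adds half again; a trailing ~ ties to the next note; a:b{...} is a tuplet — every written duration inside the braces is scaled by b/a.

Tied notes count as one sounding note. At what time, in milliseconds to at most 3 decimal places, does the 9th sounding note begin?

1. 0.0ms @ 0 + 240.642ms (3/4)
2. 240.642ms @ 3/4 + 240.642ms (3/4)
3. 481.283ms @ 3/2 + 137.51ms (3/7)
4. 618.793ms @ 27/14 + 68.755ms (3/14)
5. 687.548ms @ 15/7 + 137.51ms (3/7)
6. 825.057ms @ 18/7 + 68.755ms (3/14)
7. 893.812ms @ 39/14 + 68.755ms (3/14)
8. 962.567ms @ 3 + 481.283ms (3/2)
9. 1443.85ms @ 9/2 + 240.642ms (3/4)
10. 1684.492ms @ 21/4 + 240.642ms (3/4)

note 9 onset = 9/2b = 1443.85ms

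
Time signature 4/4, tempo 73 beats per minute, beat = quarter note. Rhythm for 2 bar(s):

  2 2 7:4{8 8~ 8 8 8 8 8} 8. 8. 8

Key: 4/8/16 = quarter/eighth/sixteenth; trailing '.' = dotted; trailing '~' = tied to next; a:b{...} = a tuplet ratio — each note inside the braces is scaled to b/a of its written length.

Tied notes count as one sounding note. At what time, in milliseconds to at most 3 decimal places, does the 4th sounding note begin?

1. 0.0ms @ 0 + 1643.836ms (2)
2. 1643.836ms @ 2 + 1643.836ms (2)
3. 3287.671ms @ 4 + 234.834ms (2/7)
4. 3522.505ms @ 30/7 + 469.667ms (4/7)
5. 3992.172ms @ 34/7 + 234.834ms (2/7)
6. 4227.006ms @ 36/7 + 234.834ms (2/7)
7. 4461.84ms @ 38/7 + 234.834ms (2/7)
8. 4696.673ms @ 40/7 + 234.834ms (2/7)
9. 4931.507ms @ 6 + 616.438ms (3/4)
10. 5547.945ms @ 27/4 + 616.438ms (3/4)
11. 6164.384ms @ 15/2 + 410.959ms (1/2)

note 4 onset = 30/7b = 3522.505ms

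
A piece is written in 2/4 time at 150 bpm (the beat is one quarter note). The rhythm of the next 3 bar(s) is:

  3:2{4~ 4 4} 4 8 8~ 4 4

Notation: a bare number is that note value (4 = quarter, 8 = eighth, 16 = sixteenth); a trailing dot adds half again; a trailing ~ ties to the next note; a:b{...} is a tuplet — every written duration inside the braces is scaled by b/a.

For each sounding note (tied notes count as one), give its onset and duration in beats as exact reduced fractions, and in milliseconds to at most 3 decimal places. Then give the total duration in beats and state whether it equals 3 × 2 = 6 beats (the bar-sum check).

1) 0.0ms=0b +533.333ms=4/3b
2) 533.333ms=4/3b +266.667ms=2/3b
3) 800.0ms=2b +400.0ms=1b
4) 1200.0ms=3b +200.0ms=1/2b
5) 1400.0ms=7/2b +600.0ms=3/2b
6) 2000.0ms=5b +400.0ms=1b
Σ=6b of 6 (150bpm 2/4) — PASS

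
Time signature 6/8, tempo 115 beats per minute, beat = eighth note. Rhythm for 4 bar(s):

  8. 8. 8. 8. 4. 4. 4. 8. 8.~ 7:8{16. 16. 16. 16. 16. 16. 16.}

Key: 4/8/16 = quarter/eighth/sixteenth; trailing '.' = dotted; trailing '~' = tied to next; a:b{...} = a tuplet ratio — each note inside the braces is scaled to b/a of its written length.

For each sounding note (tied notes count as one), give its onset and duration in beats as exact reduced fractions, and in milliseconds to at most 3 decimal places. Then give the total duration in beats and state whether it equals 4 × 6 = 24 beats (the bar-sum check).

1) 0.0ms=0b +782.609ms=3/2b
2) 782.609ms=3/2b +782.609ms=3/2b
3) 1565.217ms=3b +782.609ms=3/2b
4) 2347.826ms=9/2b +782.609ms=3/2b
5) 3130.435ms=6b +1565.217ms=3b
6) 4695.652ms=9b +1565.217ms=3b
7) 6260.87ms=12b +1565.217ms=3b
8) 7826.087ms=15b +782.609ms=3/2b
9) 8608.696ms=33/2b +1229.814ms=33/14b
10) 9838.509ms=132/7b +447.205ms=6/7b
11) 10285.714ms=138/7b +447.205ms=6/7b
12) 10732.919ms=144/7b +447.205ms=6/7b
13) 11180.124ms=150/7b +447.205ms=6/7b
14) 11627.329ms=156/7b +447.205ms=6/7b
15) 12074.534ms=162/7b +447.205ms=6/7b
Σ=24b of 24 (115bpm 6/8) — PASS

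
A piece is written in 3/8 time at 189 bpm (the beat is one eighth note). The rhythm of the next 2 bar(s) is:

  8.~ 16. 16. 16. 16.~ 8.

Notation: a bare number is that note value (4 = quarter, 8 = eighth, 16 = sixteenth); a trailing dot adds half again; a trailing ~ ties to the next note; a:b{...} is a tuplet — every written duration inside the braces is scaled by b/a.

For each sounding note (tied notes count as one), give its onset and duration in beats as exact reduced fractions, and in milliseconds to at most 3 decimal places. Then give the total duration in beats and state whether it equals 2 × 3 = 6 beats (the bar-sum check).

1) 0.0ms=0b +714.286ms=9/4b
2) 714.286ms=9/4b +238.095ms=3/4b
3) 952.381ms=3b +238.095ms=3/4b
4) 1190.476ms=15/4b +714.286ms=9/4b
Σ=6b of 6 (189bpm 3/8) — PASS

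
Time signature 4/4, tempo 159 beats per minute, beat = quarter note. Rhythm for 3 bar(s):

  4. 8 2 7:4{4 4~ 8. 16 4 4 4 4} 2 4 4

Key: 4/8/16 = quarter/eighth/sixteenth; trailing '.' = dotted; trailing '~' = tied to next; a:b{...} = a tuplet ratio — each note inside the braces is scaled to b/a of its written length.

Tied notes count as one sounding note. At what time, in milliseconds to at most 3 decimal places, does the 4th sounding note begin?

note 4 onset = 4b = 1509.434ms

1. 0.0ms @ 0 + 566.038ms (3/2)
2. 566.038ms @ 3/2 + 188.679ms (1/2)
3. 754.717ms @ 2 + 754.717ms (2)
4. 1509.434ms @ 4 + 215.633ms (4/7)
5. 1725.067ms @ 32/7 + 377.358ms (1)
6. 2102.426ms @ 39/7 + 53.908ms (1/7)
7. 2156.334ms @ 40/7 + 215.633ms (4/7)
8. 2371.968ms @ 44/7 + 215.633ms (4/7)
9. 2587.601ms @ 48/7 + 215.633ms (4/7)
10. 2803.235ms @ 52/7 + 215.633ms (4/7)
11. 3018.868ms @ 8 + 754.717ms (2)
12. 3773.585ms @ 10 + 377.358ms (1)
13. 4150.943ms @ 11 + 377.358ms (1)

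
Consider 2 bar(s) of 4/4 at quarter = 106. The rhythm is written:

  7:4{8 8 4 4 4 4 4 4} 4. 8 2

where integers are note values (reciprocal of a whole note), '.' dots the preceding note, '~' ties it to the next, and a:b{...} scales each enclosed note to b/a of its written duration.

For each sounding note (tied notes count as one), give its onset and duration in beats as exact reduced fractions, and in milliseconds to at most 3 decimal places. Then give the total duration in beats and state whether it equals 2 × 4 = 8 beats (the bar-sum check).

1) 0.0ms=0b +161.725ms=2/7b
2) 161.725ms=2/7b +161.725ms=2/7b
3) 323.45ms=4/7b +323.45ms=4/7b
4) 646.9ms=8/7b +323.45ms=4/7b
5) 970.35ms=12/7b +323.45ms=4/7b
6) 1293.801ms=16/7b +323.45ms=4/7b
7) 1617.251ms=20/7b +323.45ms=4/7b
8) 1940.701ms=24/7b +323.45ms=4/7b
9) 2264.151ms=4b +849.057ms=3/2b
10) 3113.208ms=11/2b +283.019ms=1/2b
11) 3396.226ms=6b +1132.075ms=2b
Σ=8b of 8 (106bpm 4/4) — PASS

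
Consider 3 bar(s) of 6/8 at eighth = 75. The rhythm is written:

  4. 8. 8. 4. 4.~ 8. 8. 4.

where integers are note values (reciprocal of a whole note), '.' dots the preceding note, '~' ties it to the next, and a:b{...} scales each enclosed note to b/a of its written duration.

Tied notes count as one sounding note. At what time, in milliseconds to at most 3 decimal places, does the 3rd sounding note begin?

note 3 onset = 9/2b = 3600.0ms

1. 0.0ms @ 0 + 2400.0ms (3)
2. 2400.0ms @ 3 + 1200.0ms (3/2)
3. 3600.0ms @ 9/2 + 1200.0ms (3/2)
4. 4800.0ms @ 6 + 2400.0ms (3)
5. 7200.0ms @ 9 + 3600.0ms (9/2)
6. 10800.0ms @ 27/2 + 1200.0ms (3/2)
7. 12000.0ms @ 15 + 2400.0ms (3)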